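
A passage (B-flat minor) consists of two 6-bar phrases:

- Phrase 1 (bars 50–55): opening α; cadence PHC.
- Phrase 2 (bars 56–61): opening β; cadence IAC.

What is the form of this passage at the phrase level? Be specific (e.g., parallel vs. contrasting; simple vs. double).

contrasting period

Phrase 1 ends with a Phrygian half cadence (weaker) and phrase 2 with an imperfect authentic cadence (stronger): antecedent + consequent = a period.
The two phrases open with different material (α / β), so the period is contrasting.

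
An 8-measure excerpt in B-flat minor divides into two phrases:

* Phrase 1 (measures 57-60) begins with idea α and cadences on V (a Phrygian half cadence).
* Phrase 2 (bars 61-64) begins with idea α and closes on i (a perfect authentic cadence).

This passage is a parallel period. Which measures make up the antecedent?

measures 57–60

The antecedent is the phrase ending with the weaker cadence (Phrygian half cadence, phrase 1) and the consequent the one ending more conclusively (perfect authentic cadence, phrase 2); the antecedent is measures 57-60.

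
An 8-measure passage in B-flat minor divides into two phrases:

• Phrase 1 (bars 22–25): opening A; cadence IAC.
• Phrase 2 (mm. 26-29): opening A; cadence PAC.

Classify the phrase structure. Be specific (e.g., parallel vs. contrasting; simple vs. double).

parallel period

Phrase 1 ends with an imperfect authentic cadence (weaker) and phrase 2 with a perfect authentic cadence (stronger): antecedent + consequent = a period.
The two phrases open with the same material (A / A), so the period is parallel.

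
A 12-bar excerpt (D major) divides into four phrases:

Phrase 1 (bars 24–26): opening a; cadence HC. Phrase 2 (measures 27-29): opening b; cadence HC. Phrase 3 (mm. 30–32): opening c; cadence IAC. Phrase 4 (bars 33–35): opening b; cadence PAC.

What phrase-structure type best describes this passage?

contrasting double period

Four phrases in two halves: the first half (mm. 24–29) ends with a half cadence, the second (measures 30–35) with a perfect authentic cadence — a large antecedent–consequent pair, i.e. a double period.
Phrase 3 begins with different material from phrase 1, making it contrasting.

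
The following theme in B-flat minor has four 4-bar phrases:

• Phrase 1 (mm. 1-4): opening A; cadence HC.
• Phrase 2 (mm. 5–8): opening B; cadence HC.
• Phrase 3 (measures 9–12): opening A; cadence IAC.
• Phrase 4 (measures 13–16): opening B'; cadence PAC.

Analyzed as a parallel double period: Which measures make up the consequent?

In a double period the four phrases pair into a large antecedent (phrases 1–2, ending half cadence) and a large consequent (phrases 3–4, ending perfect authentic cadence). The consequent spans bars 9-16.

measures 9–16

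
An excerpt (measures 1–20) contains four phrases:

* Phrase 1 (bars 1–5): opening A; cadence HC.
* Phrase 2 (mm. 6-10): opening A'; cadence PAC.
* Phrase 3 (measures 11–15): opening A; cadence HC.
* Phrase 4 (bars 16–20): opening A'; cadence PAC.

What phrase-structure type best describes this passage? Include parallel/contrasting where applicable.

repeated period

The cadence pattern HC–PAC–HC–PAC is weak–strong twice, and phrases 3–4 restate phrases 1–2: a period heard twice, not a double period (which would end weakly at phrase 2).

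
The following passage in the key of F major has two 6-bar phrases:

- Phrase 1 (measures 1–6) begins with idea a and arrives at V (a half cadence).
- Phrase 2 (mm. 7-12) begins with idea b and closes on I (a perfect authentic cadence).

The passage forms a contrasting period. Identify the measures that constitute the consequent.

measures 7–12

The antecedent is the phrase ending with the weaker cadence (half cadence, phrase 1) and the consequent the one ending more conclusively (perfect authentic cadence, phrase 2); the consequent is mm. 7-12.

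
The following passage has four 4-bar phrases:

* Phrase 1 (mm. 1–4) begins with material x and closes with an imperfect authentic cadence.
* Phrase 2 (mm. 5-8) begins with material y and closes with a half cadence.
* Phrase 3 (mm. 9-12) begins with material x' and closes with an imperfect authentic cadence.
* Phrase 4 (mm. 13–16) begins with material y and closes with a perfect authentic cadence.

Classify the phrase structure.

Four phrases in two halves: the first half (measures 1–8) ends with a half cadence, the second (bars 9–16) with a perfect authentic cadence — a large antecedent–consequent pair, i.e. a double period.
Phrase 3 begins with the same material as phrase 1, making it parallel.

parallel double period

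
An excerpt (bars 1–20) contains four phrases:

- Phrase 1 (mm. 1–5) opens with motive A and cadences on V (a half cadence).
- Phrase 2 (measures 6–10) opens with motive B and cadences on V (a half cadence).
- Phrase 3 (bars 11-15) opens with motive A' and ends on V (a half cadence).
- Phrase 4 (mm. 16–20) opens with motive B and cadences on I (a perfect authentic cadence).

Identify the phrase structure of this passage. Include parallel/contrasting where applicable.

parallel double period

Four phrases in two halves: the first half (mm. 1–10) ends with a half cadence, the second (mm. 11-20) with a perfect authentic cadence — a large antecedent–consequent pair, i.e. a double period.
Phrase 3 begins with the same material as phrase 1, making it parallel.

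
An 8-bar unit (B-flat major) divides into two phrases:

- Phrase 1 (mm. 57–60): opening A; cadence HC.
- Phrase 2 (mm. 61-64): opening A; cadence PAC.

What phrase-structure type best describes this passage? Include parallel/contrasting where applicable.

Phrase 1 ends with a half cadence (weaker) and phrase 2 with a perfect authentic cadence (stronger): antecedent + consequent = a period.
The two phrases open with the same material (A / A), so the period is parallel.

parallel period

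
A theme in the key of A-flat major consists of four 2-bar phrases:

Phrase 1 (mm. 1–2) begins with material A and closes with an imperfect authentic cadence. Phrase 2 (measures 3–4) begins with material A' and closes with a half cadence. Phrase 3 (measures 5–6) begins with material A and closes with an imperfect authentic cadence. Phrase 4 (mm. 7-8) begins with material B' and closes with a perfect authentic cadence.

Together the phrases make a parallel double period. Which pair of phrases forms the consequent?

In a double period the first pair of phrases (ending half cadence) is the large antecedent and the second pair (ending perfect authentic cadence) is the large consequent; the consequent is phrases 3 and 4.

phrases 3 and 4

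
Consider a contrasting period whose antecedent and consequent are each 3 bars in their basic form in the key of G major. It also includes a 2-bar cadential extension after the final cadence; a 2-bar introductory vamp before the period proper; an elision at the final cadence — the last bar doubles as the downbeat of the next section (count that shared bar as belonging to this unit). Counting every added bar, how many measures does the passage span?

Basic contrasting period: 3 + 3 = 6 bars.
6 (basic form) + 2 (cadential extension) + 2 (introduction) = 10.
The elision shares a bar with the next section but does not change this unit's count.

10 measures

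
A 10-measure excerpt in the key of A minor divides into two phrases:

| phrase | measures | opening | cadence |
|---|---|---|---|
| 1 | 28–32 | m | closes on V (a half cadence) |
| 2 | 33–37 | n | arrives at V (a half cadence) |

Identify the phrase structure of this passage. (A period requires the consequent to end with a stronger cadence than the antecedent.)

The second phrase closes with a half cadence, which is not stronger than the first phrase's half cadence; without a weak→strong cadential pair there is no antecedent–consequent relationship, so this is a phrase group rather than a period.

phrase group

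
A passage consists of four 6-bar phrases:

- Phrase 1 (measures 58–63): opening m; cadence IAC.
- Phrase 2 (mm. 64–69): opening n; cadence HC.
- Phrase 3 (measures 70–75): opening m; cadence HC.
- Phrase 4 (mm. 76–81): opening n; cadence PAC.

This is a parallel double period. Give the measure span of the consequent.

In a double period the first pair of phrases (ending half cadence) is the large antecedent and the second pair (ending perfect authentic cadence) is the large consequent; the consequent is measures 70–81.

measures 70–81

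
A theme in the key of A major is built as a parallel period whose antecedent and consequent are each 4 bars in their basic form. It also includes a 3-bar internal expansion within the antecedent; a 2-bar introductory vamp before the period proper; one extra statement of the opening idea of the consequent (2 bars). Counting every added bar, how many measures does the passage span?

15 measures

Basic parallel period: 4 + 4 = 8 bars.
8 (basic form) + 3 (internal expansion) + 2 (introduction) + 2 (extra statement) = 15.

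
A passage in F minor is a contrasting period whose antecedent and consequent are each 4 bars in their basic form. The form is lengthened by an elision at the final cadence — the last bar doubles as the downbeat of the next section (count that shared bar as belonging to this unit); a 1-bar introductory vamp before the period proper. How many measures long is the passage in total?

Basic contrasting period: 4 + 4 = 8 bars.
8 (basic form) + 1 (introduction) = 9.
The elision shares a bar with the next section but does not change this unit's count.

9 measures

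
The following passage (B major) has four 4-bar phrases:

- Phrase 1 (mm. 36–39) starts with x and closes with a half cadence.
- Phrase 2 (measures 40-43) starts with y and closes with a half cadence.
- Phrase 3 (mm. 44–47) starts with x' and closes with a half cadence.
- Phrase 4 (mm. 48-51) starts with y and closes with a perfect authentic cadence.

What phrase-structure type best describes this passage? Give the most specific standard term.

Four phrases in two halves: the first half (bars 36–43) ends with a half cadence, the second (measures 44-51) with a perfect authentic cadence — a large antecedent–consequent pair, i.e. a double period.
Phrase 3 begins with the same material as phrase 1, making it parallel.

parallel double period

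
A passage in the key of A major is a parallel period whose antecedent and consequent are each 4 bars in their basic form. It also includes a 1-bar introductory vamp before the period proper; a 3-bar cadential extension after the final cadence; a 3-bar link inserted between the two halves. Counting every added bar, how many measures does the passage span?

15 measures

Basic parallel period: 4 + 4 = 8 bars.
8 (basic form) + 1 (introduction) + 3 (cadential extension) + 3 (link) = 15.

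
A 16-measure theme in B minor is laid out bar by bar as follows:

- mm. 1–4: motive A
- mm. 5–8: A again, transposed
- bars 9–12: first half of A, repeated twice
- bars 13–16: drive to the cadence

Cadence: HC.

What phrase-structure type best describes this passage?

Basic idea (mm. 1–4) + its repetition (mm. 5-8) form the presentation; fragmentation and cadence (bars 9-16) form the continuation — the 16-bar whole is a sentence.

sentence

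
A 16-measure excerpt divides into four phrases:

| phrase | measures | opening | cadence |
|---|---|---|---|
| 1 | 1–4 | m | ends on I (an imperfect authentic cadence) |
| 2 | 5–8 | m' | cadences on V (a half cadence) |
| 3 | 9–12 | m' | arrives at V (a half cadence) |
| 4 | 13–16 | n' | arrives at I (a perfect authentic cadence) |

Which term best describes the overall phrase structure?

parallel double period

Four phrases in two halves: the first half (bars 1–8) ends with a half cadence, the second (mm. 9–16) with a perfect authentic cadence — a large antecedent–consequent pair, i.e. a double period.
Phrase 3 begins with the same material as phrase 1, making it parallel.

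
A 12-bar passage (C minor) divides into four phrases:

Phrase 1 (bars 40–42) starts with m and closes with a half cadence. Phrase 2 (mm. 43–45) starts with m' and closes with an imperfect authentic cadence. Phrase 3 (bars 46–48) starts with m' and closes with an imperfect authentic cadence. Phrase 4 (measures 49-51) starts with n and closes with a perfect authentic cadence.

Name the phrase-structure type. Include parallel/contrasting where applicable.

parallel double period

Four phrases in two halves: the first half (mm. 40–45) ends with an imperfect authentic cadence, the second (mm. 46–51) with a perfect authentic cadence — a large antecedent–consequent pair, i.e. a double period.
Phrase 3 begins with the same material as phrase 1, making it parallel.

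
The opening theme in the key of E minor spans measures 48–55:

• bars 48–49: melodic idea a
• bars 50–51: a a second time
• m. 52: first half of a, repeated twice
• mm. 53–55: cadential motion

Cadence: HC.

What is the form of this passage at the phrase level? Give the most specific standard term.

sentence

Basic idea (bars 48–49) + its repetition (bars 50–51) form the presentation; fragmentation and cadence (mm. 52-55) form the continuation — the 8-bar whole is a sentence.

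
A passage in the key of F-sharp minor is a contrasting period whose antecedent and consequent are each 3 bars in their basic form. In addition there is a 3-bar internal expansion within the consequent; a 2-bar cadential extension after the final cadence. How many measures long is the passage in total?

11 measures

Basic contrasting period: 3 + 3 = 6 bars.
6 (basic form) + 3 (internal expansion) + 2 (cadential extension) = 11.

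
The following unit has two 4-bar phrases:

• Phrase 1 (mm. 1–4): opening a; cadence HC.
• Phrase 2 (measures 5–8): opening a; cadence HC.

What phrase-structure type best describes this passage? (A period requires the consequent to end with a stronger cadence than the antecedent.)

repeated phrase

Both phrases have the same opening (a) and the same cadence (half cadence): the second is a restatement, not a consequent, so this is a repeated phrase rather than a period.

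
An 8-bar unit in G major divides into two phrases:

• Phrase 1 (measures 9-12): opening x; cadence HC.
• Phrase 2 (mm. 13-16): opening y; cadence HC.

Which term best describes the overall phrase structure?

phrase group

The second phrase closes with a half cadence, which is not stronger than the first phrase's half cadence; without a weak→strong cadential pair there is no antecedent–consequent relationship, so this is a phrase group rather than a period.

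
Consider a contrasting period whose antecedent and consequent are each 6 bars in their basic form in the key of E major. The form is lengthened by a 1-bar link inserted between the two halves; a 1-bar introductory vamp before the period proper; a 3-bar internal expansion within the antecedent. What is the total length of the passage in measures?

Basic contrasting period: 6 + 6 = 12 bars.
12 (basic form) + 1 (link) + 1 (introduction) + 3 (internal expansion) = 17.

17 measures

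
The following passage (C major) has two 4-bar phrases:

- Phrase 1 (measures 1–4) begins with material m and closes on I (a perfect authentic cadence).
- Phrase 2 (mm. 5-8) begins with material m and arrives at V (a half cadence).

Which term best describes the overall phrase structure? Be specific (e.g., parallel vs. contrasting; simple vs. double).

The second phrase closes with a half cadence, which is not stronger than the first phrase's perfect authentic cadence; without a weak→strong cadential pair there is no antecedent–consequent relationship, so this is a phrase group rather than a period.

phrase group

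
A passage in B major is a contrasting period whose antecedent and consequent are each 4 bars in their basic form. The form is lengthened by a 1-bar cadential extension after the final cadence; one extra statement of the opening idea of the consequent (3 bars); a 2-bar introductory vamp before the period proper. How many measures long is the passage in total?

14 measures

Basic contrasting period: 4 + 4 = 8 bars.
8 (basic form) + 1 (cadential extension) + 3 (extra statement) + 2 (introduction) = 14.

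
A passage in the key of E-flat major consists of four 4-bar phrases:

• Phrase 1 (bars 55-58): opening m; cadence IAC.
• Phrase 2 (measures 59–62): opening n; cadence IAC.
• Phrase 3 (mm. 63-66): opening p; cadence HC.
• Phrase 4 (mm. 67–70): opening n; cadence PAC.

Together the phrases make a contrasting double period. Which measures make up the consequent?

measures 63–70

In a double period the first pair of phrases (ending imperfect authentic cadence) is the large antecedent and the second pair (ending perfect authentic cadence) is the large consequent; the consequent is measures 63–70.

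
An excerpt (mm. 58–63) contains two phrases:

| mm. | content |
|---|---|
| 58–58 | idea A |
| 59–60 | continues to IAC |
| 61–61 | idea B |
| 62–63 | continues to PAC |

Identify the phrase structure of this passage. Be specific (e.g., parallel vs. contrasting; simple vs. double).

Phrase 1 ends with an imperfect authentic cadence (weaker) and phrase 2 with a perfect authentic cadence (stronger): antecedent + consequent = a period.
The two phrases open with different material (A / B), so the period is contrasting.

contrasting period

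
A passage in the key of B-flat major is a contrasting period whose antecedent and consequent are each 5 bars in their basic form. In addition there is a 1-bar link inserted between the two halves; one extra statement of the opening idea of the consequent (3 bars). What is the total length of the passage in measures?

14 measures

Basic contrasting period: 5 + 5 = 10 bars.
10 (basic form) + 1 (link) + 3 (extra statement) = 14.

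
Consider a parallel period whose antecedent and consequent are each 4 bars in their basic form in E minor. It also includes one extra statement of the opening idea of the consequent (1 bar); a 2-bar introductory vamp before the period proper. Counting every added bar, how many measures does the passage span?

Basic parallel period: 4 + 4 = 8 bars.
8 (basic form) + 1 (extra statement) + 2 (introduction) = 11.

11 measures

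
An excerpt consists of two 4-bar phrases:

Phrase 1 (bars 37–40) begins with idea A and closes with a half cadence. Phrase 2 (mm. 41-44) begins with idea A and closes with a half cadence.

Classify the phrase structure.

Both phrases have the same opening (A) and the same cadence (half cadence): the second is a restatement, not a consequent, so this is a repeated phrase rather than a period.

repeated phrase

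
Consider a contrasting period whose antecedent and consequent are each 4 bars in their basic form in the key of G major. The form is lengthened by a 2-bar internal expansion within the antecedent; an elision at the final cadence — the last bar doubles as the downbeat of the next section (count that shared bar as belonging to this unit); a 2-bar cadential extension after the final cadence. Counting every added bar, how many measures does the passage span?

Basic contrasting period: 4 + 4 = 8 bars.
8 (basic form) + 2 (internal expansion) + 2 (cadential extension) = 12.
The elision shares a bar with the next section but does not change this unit's count.

12 measures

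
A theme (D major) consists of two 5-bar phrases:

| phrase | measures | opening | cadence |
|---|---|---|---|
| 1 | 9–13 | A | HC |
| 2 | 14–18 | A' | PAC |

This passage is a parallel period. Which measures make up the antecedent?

The antecedent is the phrase ending with the weaker cadence (half cadence, phrase 1) and the consequent the one ending more conclusively (perfect authentic cadence, phrase 2); the antecedent is measures 9–13.

measures 9–13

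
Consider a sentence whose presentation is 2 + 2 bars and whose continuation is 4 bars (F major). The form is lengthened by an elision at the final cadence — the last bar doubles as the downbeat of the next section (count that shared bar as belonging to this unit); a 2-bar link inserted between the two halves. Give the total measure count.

Basic sentence: 2 + 2 + 4 = 8 bars.
8 (basic form) + 2 (link) = 10.
The elision shares a bar with the next section but does not change this unit's count.

10 measures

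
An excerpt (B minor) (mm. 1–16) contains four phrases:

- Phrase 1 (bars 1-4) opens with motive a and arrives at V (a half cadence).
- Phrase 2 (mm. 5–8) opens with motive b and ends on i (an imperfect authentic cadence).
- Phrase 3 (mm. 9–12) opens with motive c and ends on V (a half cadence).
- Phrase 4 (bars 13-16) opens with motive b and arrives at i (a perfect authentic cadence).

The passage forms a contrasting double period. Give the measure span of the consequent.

measures 9–16

In a double period the first pair of phrases (ending imperfect authentic cadence) is the large antecedent and the second pair (ending perfect authentic cadence) is the large consequent; the consequent is measures 9–16.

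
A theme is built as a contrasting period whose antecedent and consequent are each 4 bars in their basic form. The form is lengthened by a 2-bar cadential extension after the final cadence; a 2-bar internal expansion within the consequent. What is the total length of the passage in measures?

12 measures

Basic contrasting period: 4 + 4 = 8 bars.
8 (basic form) + 2 (cadential extension) + 2 (internal expansion) = 12.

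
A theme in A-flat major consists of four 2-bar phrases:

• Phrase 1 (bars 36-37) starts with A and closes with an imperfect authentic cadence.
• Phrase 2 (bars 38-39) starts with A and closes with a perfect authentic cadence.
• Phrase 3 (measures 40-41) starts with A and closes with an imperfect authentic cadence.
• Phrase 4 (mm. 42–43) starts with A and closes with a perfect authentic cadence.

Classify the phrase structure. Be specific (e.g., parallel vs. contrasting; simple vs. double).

repeated period

The cadence pattern IAC–PAC–IAC–PAC is weak–strong twice, and phrases 3–4 restate phrases 1–2: a period heard twice, not a double period (which would end weakly at phrase 2).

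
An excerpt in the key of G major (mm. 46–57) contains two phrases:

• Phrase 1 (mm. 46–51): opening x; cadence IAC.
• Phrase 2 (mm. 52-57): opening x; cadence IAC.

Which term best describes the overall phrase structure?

repeated phrase

Both phrases have the same opening (x) and the same cadence (imperfect authentic cadence): the second is a restatement, not a consequent, so this is a repeated phrase rather than a period.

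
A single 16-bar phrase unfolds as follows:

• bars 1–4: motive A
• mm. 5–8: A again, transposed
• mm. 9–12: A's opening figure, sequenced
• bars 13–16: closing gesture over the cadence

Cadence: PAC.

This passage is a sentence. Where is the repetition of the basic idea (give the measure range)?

measures 5–8

The presentation of a sentence is the basic idea (bars 1-4) plus its repetition (bars 5-8); the repetition of the basic idea is therefore measures 5-8.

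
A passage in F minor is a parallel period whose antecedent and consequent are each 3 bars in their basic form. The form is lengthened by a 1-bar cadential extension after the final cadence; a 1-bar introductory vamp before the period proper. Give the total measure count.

8 measures

Basic parallel period: 3 + 3 = 6 bars.
6 (basic form) + 1 (cadential extension) + 1 (introduction) = 8.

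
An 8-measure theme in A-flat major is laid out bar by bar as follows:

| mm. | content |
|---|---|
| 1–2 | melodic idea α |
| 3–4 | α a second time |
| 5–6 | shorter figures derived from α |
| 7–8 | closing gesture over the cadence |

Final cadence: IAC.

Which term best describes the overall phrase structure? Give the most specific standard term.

Basic idea (mm. 1-2) + its repetition (mm. 3-4) form the presentation; fragmentation and cadence (mm. 5–8) form the continuation — the 8-bar whole is a sentence.

sentence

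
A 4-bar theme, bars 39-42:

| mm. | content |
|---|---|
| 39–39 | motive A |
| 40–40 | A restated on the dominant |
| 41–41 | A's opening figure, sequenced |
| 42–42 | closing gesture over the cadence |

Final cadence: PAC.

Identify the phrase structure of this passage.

sentence

Basic idea (m. 39) + its repetition (measure 40) form the presentation; fragmentation and cadence (mm. 41-42) form the continuation — the 4-bar whole is a sentence.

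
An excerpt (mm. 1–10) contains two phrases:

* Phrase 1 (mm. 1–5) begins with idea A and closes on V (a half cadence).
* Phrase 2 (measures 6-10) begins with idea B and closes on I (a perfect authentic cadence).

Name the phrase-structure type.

contrasting period

Phrase 1 ends with a half cadence (weaker) and phrase 2 with a perfect authentic cadence (stronger): antecedent + consequent = a period.
The two phrases open with different material (A / B), so the period is contrasting.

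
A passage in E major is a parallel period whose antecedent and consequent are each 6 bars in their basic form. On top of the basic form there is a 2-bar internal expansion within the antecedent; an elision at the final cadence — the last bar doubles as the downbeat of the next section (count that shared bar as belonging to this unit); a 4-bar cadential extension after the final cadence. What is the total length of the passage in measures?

18 measures

Basic parallel period: 6 + 6 = 12 bars.
12 (basic form) + 2 (internal expansion) + 4 (cadential extension) = 18.
The elision shares a bar with the next section but does not change this unit's count.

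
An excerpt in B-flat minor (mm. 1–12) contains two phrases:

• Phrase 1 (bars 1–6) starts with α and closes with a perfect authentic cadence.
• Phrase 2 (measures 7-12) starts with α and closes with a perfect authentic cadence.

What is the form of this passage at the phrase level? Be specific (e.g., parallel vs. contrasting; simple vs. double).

Both phrases have the same opening (α) and the same cadence (perfect authentic cadence): the second is a restatement, not a consequent, so this is a repeated phrase rather than a period.

repeated phrase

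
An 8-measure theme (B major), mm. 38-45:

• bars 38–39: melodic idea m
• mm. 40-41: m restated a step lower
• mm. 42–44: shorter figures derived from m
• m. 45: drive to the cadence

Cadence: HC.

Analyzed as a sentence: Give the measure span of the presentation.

measures 38–41

The presentation of a sentence is the basic idea (bars 38-39) plus its repetition (bars 40–41); the presentation is therefore measures 38–41.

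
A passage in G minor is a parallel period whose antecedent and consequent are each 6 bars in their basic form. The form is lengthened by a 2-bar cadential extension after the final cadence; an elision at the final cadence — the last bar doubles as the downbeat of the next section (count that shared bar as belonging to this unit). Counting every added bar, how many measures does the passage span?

14 measures

Basic parallel period: 6 + 6 = 12 bars.
12 (basic form) + 2 (cadential extension) = 14.
The elision shares a bar with the next section but does not change this unit's count.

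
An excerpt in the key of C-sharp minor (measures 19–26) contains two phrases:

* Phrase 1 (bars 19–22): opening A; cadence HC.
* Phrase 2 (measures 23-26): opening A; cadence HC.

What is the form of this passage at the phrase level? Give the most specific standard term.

Both phrases have the same opening (A) and the same cadence (half cadence): the second is a restatement, not a consequent, so this is a repeated phrase rather than a period.

repeated phrase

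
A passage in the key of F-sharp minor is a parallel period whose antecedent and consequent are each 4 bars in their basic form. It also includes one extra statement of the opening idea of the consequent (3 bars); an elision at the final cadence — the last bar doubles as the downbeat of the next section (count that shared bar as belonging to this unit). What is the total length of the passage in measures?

Basic parallel period: 4 + 4 = 8 bars.
8 (basic form) + 3 (extra statement) = 11.
The elision shares a bar with the next section but does not change this unit's count.

11 measures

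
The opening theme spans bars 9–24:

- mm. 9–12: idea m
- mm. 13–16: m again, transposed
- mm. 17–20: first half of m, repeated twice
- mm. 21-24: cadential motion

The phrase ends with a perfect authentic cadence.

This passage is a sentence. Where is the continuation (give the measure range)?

measures 17–24

After the presentation (mm. 9–16), the continuation covers the fragmentation through the cadence: mm. 17–24.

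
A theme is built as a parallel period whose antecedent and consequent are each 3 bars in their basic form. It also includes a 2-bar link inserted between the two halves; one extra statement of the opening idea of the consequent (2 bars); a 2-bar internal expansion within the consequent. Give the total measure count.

Basic parallel period: 3 + 3 = 6 bars.
6 (basic form) + 2 (link) + 2 (extra statement) + 2 (internal expansion) = 12.

12 measures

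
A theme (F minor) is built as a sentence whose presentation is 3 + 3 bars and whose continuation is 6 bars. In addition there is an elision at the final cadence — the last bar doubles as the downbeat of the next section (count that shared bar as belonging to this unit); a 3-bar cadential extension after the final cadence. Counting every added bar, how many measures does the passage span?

15 measures

Basic sentence: 3 + 3 + 6 = 12 bars.
12 (basic form) + 3 (cadential extension) = 15.
The elision shares a bar with the next section but does not change this unit's count.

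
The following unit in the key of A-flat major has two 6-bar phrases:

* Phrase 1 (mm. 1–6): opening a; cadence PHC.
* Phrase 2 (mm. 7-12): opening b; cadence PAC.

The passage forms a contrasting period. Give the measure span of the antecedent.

measures 1–6

The antecedent is the phrase ending with the weaker cadence (Phrygian half cadence, phrase 1) and the consequent the one ending more conclusively (perfect authentic cadence, phrase 2); the antecedent is mm. 1–6.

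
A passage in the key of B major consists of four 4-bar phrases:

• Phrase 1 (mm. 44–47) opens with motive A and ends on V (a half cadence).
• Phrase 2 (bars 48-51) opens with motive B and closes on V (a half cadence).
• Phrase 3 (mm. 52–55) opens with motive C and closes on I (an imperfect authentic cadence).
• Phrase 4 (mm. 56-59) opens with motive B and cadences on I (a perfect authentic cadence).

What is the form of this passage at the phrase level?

contrasting double period

Four phrases in two halves: the first half (mm. 44–51) ends with a half cadence, the second (bars 52–59) with a perfect authentic cadence — a large antecedent–consequent pair, i.e. a double period.
Phrase 3 begins with different material from phrase 1, making it contrasting.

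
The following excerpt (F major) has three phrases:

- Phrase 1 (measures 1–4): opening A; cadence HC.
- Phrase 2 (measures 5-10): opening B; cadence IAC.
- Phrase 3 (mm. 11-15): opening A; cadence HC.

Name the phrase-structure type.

The final phrase closes with a half cadence, which is not stronger than the preceding imperfect authentic cadence; the 3 phrases lack an overall antecedent–consequent design and so form a phrase group.

phrase group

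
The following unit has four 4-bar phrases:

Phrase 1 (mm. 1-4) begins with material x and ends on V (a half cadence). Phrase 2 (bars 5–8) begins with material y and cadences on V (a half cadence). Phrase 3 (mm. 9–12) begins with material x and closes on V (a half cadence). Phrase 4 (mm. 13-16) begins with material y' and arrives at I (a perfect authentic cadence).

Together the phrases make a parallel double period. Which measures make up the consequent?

measures 9–16

In a double period the first pair of phrases (ending half cadence) is the large antecedent and the second pair (ending perfect authentic cadence) is the large consequent; the consequent is measures 9–16.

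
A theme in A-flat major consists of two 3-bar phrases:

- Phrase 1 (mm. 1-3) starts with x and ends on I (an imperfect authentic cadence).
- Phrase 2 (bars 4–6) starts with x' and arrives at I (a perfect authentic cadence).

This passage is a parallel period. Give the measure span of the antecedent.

measures 1–3

The antecedent is the phrase ending with the weaker cadence (imperfect authentic cadence, phrase 1) and the consequent the one ending more conclusively (perfect authentic cadence, phrase 2); the antecedent is mm. 1–3.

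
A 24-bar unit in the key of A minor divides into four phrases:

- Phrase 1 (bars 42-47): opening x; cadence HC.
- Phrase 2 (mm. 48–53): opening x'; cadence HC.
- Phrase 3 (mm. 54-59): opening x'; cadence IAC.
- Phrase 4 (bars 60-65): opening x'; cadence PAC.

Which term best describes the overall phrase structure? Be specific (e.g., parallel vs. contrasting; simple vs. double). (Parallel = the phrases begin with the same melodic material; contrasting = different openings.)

Four phrases in two halves: the first half (measures 42-53) ends with a half cadence, the second (mm. 54–65) with a perfect authentic cadence — a large antecedent–consequent pair, i.e. a double period.
Phrase 3 begins with the same material as phrase 1, making it parallel.

parallel double period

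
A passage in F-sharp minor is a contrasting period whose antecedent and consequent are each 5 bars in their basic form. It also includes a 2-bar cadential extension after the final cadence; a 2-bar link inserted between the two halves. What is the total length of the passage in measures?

14 measures

Basic contrasting period: 5 + 5 = 10 bars.
10 (basic form) + 2 (cadential extension) + 2 (link) = 14.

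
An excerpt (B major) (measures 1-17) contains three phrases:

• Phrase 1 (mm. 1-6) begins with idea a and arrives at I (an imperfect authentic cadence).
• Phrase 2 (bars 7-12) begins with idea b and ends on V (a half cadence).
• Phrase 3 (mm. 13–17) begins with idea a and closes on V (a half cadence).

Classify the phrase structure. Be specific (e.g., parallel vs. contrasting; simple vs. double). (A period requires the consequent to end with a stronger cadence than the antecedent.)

phrase group

The final phrase closes with a half cadence, which is not stronger than the preceding half cadence; the 3 phrases lack an overall antecedent–consequent design and so form a phrase group.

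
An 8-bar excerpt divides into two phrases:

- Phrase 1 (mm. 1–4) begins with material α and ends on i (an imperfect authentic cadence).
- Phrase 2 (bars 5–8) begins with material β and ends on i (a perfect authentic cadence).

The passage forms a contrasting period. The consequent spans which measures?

measures 5–8

The antecedent is the phrase ending with the weaker cadence (imperfect authentic cadence, phrase 1) and the consequent the one ending more conclusively (perfect authentic cadence, phrase 2); the consequent is mm. 5–8.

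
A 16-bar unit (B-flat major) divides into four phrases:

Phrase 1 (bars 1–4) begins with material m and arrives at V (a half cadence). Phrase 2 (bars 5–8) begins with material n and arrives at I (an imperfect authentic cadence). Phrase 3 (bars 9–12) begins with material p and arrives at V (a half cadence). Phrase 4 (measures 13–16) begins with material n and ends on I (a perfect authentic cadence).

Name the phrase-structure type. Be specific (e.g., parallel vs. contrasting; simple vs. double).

contrasting double period

Four phrases in two halves: the first half (mm. 1–8) ends with an imperfect authentic cadence, the second (mm. 9–16) with a perfect authentic cadence — a large antecedent–consequent pair, i.e. a double period.
Phrase 3 begins with different material from phrase 1, making it contrasting.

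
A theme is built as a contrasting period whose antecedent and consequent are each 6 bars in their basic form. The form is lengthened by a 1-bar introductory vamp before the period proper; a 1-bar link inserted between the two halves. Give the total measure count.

14 measures

Basic contrasting period: 6 + 6 = 12 bars.
12 (basic form) + 1 (introduction) + 1 (link) = 14.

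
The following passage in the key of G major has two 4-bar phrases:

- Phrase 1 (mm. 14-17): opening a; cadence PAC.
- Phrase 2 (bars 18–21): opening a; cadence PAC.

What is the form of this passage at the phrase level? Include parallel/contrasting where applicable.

repeated phrase

Both phrases have the same opening (a) and the same cadence (perfect authentic cadence): the second is a restatement, not a consequent, so this is a repeated phrase rather than a period.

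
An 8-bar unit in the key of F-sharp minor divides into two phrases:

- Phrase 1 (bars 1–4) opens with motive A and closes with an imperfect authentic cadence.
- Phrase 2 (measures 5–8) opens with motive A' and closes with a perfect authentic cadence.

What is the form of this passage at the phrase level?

Phrase 1 ends with an imperfect authentic cadence (weaker) and phrase 2 with a perfect authentic cadence (stronger): antecedent + consequent = a period.
The two phrases open with the same material (A / A'), so the period is parallel.

parallel period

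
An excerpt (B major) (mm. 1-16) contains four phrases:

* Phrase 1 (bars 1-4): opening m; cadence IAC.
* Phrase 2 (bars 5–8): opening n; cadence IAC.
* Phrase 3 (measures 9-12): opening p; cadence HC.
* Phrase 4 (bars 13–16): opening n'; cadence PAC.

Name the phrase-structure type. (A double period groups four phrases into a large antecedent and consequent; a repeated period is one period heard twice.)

contrasting double period

Four phrases in two halves: the first half (bars 1-8) ends with an imperfect authentic cadence, the second (bars 9–16) with a perfect authentic cadence — a large antecedent–consequent pair, i.e. a double period.
Phrase 3 begins with different material from phrase 1, making it contrasting.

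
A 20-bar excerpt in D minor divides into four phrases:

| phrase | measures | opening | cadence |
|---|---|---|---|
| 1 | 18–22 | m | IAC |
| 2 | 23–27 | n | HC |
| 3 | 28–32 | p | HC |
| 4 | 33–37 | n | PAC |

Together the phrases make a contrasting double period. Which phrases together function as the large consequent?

phrases 3 and 4

In a double period the first pair of phrases (ending half cadence) is the large antecedent and the second pair (ending perfect authentic cadence) is the large consequent; the consequent is phrases 3 and 4.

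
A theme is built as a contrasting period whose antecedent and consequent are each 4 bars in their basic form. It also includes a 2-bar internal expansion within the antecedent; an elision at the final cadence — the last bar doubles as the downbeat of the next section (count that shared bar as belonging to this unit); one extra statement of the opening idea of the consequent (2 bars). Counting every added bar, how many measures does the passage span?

Basic contrasting period: 4 + 4 = 8 bars.
8 (basic form) + 2 (internal expansion) + 2 (extra statement) = 12.
The elision shares a bar with the next section but does not change this unit's count.

12 measures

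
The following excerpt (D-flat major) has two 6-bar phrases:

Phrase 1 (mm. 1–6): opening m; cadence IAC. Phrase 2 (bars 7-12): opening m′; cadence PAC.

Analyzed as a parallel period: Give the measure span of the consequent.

measures 7–12

The antecedent is the phrase ending with the weaker cadence (imperfect authentic cadence, phrase 1) and the consequent the one ending more conclusively (perfect authentic cadence, phrase 2); the consequent is mm. 7–12.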